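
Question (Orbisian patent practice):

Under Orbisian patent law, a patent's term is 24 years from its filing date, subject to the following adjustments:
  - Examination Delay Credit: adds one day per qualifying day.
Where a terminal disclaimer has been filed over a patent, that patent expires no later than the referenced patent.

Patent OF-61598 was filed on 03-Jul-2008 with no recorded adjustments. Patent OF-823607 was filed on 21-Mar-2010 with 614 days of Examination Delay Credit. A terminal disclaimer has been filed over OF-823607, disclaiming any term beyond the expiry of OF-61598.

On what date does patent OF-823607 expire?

Natural term of OF-823607:
  Base: filing + 24 years → 21 March 2034.
  Examination Delay Credit: +614 days → 25 November 2035.
Expiry of referenced patent OF-61598:
  Base: filing + 24 years → 3 July 2032.
Terminal disclaimer: OF-823607 expires on the earlier of 25 November 2035 and 3 July 2032.

July 3, 2032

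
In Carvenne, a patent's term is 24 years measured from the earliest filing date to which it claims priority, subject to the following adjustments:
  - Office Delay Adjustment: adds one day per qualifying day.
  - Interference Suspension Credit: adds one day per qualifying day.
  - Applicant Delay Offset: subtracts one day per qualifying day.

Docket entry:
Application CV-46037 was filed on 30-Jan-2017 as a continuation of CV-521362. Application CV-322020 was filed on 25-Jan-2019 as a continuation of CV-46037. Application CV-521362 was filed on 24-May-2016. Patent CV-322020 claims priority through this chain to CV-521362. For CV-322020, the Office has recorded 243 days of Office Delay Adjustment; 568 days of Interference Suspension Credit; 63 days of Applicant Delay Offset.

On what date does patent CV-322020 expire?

2042-06-11

Earliest priority filing: 24 May 2016.
Base term: 24 May 2016 + 24 years → 24 May 2040.
Office Delay Adjustment: +243 days → 22 January 2041.
Interference Suspension Credit: +568 days → 13 August 2042.
Applicant Delay Offset: −63 days → 11 June 2042.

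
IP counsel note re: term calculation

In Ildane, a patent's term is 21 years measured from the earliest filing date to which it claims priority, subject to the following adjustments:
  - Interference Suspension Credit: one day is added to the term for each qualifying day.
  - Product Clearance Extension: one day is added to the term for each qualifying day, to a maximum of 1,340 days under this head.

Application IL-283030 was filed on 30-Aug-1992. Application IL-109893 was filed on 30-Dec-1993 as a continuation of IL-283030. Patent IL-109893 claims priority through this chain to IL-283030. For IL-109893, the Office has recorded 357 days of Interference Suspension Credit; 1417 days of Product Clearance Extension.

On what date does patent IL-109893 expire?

Earliest priority filing: 30 August 1992.
Base term: 30 August 1992 + 21 years → 30 August 2013.
Interference Suspension Credit: +357 days → 22 August 2014.
Product Clearance Extension: 1417 days claimed exceeds the 1340-day cap, so +1340 days → 23 April 2018.

April 23, 2018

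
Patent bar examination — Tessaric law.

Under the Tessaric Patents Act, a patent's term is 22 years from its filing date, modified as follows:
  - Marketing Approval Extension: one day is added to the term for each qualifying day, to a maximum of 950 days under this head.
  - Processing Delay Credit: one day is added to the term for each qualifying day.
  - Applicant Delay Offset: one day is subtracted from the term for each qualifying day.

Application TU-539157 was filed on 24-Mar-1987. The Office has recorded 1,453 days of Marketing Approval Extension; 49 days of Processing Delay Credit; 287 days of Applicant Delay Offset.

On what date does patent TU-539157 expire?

2011-03-06

Base term: filing date + 22 years → 24 March 2009.
Marketing Approval Extension: 1453 days claimed exceeds the 950-day cap, so +950 days → 30 October 2011.
Processing Delay Credit: +49 days → 18 December 2011.
Applicant Delay Offset: −287 days → 6 March 2011.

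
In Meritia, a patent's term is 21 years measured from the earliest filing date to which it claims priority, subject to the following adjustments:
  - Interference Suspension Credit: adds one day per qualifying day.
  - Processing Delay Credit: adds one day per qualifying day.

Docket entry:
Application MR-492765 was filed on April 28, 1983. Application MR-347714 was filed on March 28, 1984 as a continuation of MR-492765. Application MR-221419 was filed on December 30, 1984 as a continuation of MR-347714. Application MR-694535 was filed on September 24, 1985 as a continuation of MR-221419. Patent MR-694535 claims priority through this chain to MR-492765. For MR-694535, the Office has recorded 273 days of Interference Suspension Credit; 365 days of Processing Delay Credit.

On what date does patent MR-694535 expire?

January 26, 2006

Earliest priority filing: 28 April 1983.
Base term: 28 April 1983 + 21 years → 28 April 2004.
Interference Suspension Credit: +273 days → 26 January 2005.
Processing Delay Credit: +365 days → 26 January 2006.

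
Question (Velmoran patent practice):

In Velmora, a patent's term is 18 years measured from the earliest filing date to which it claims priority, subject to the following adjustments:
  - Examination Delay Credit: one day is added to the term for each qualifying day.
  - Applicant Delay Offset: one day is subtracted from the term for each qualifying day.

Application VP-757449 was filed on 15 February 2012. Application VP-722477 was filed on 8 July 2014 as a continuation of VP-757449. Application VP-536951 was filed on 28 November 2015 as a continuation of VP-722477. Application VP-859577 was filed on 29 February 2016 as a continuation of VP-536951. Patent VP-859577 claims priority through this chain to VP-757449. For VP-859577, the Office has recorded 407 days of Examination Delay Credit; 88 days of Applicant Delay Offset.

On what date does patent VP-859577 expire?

Earliest priority filing: 15 February 2012.
Base term: 15 February 2012 + 18 years → 15 February 2030.
Examination Delay Credit: +407 days → 29 March 2031.
Applicant Delay Offset: −88 days → 31 December 2030.

2030-12-31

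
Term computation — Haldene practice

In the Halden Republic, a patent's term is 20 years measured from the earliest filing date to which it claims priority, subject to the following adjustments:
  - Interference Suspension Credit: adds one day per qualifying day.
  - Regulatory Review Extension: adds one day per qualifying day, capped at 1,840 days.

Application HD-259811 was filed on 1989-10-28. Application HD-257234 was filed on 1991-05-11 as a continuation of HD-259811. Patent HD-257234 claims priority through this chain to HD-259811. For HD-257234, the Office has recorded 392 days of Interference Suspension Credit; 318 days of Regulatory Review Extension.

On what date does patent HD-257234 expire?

Earliest priority filing: 28 October 1989.
Base term: 28 October 1989 + 20 years → 28 October 2009.
Interference Suspension Credit: +392 days → 24 November 2010.
Regulatory Review Extension: 318 days (within the 1840-day cap) → +318 days → 8 October 2011.

October 8, 2011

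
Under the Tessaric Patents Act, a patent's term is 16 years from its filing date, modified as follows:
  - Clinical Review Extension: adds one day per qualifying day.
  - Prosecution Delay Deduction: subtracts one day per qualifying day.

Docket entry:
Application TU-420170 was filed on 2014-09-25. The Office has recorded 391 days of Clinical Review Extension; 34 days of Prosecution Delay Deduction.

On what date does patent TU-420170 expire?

September 17, 2031

Base term: filing date + 16 years → 25 September 2030.
Clinical Review Extension: +391 days → 21 October 2031.
Prosecution Delay Deduction: −34 days → 17 September 2031.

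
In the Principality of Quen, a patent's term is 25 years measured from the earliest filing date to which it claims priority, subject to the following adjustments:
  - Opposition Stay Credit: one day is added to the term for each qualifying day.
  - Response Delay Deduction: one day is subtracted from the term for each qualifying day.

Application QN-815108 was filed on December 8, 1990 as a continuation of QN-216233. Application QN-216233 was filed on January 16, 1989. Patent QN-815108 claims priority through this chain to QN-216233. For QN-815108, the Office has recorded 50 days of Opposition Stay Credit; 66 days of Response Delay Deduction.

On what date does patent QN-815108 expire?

2013-12-31

Earliest priority filing: 16 January 1989.
Base term: 16 January 1989 + 25 years → 16 January 2014.
Opposition Stay Credit: +50 days → 7 March 2014.
Response Delay Deduction: −66 days → 31 December 2013.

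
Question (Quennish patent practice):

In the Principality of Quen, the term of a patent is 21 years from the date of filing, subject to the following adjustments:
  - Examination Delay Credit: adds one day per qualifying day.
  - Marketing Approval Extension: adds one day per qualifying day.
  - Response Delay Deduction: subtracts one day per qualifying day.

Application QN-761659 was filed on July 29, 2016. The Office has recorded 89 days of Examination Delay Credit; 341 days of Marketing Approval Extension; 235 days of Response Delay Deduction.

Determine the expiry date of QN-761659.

2038-02-09

Base term: filing date + 21 years → 29 July 2037.
Examination Delay Credit: +89 days → 26 October 2037.
Marketing Approval Extension: +341 days → 2 October 2038.
Response Delay Deduction: −235 days → 9 February 2038.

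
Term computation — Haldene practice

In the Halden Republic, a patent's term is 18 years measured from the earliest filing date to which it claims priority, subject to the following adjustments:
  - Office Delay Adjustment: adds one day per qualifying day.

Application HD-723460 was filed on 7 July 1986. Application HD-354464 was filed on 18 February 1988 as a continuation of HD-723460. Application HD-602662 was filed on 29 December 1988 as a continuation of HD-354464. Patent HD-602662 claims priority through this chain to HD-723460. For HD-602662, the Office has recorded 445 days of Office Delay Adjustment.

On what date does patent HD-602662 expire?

Earliest priority filing: 7 July 1986.
Base term: 7 July 1986 + 18 years → 7 July 2004.
Office Delay Adjustment: +445 days → 25 September 2005.

2005-09-25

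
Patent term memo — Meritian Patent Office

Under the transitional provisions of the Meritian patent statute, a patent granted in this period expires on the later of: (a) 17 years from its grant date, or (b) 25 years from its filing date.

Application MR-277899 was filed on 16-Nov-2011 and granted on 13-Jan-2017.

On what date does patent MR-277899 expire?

2036-11-16

(a) grant + 17 years → 13 January 2034.
(b) filing + 25 years → 16 November 2036.
Later of the two: 16 November 2036.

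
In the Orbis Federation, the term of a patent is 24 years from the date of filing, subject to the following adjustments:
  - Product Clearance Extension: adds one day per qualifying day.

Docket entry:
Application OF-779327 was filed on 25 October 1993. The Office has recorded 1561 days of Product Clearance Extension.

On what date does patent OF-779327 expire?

Base term: filing date + 24 years → 25 October 2017.
Product Clearance Extension: +1561 days → 2 February 2022.

February 2, 2022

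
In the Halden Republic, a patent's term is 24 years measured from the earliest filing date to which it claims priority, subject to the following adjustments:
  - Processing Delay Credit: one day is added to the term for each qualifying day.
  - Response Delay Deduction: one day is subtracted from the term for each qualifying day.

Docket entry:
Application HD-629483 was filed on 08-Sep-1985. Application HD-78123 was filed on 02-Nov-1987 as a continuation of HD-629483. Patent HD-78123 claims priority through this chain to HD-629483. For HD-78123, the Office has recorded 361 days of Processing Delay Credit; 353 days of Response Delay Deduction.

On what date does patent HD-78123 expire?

September 16, 2009

Earliest priority filing: 8 September 1985.
Base term: 8 September 1985 + 24 years → 8 September 2009.
Processing Delay Credit: +361 days → 4 September 2010.
Response Delay Deduction: −353 days → 16 September 2009.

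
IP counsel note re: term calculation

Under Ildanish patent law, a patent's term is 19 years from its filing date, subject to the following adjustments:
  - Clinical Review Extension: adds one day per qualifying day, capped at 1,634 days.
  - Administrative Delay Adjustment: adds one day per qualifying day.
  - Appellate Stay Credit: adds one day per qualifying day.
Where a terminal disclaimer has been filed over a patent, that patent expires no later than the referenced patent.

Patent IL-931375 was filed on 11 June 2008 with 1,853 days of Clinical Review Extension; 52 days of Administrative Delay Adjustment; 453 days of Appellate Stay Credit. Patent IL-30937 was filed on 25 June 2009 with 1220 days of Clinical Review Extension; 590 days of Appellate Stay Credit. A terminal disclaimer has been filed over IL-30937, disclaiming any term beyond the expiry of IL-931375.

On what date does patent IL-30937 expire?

Natural term of IL-30937:
  Base: filing + 19 years → 25 June 2028.
  Clinical Review Extension: 1220 days (within the 1634-day cap) → +1220 days → 28 October 2031.
  Appellate Stay Credit: +590 days → 9 June 2033.
Expiry of referenced patent IL-931375:
  Base: filing + 19 years → 11 June 2027.
  Clinical Review Extension: 1853 days claimed exceeds the 1634-day cap, so +1634 days → 1 December 2031.
  Administrative Delay Adjustment: +52 days → 22 January 2032.
  Appellate Stay Credit: +453 days → 19 April 2033.
Terminal disclaimer: IL-30937 expires on the earlier of 9 June 2033 and 19 April 2033.

2033-04-19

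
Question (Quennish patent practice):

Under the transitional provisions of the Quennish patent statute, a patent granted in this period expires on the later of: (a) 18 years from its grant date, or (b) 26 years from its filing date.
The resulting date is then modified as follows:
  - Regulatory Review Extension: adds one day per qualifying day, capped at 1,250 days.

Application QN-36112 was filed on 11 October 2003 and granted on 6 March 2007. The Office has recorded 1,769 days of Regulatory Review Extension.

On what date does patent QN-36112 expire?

(a) grant + 18 years → 6 March 2025.
(b) filing + 26 years → 11 October 2029.
Later of the two: 11 October 2029.
Regulatory Review Extension: 1769 days claimed exceeds the 1250-day cap, so +1250 days → 14 March 2033.

2033-03-14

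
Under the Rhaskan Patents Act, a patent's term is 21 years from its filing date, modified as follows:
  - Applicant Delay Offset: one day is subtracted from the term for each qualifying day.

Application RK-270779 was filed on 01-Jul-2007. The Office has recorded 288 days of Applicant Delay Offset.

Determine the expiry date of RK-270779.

Base term: filing date + 21 years → 1 July 2028.
Applicant Delay Offset: −288 days → 17 September 2027.

September 17, 2027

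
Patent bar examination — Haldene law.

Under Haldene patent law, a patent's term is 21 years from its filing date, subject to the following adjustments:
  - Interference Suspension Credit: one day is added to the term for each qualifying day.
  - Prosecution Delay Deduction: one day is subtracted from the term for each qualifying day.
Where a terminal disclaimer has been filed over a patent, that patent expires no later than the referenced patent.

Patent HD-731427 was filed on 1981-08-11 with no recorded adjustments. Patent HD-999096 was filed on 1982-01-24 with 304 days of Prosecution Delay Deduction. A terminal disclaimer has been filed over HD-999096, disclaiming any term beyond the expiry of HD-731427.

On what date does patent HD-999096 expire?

2002-03-26

Natural term of HD-999096:
  Base: filing + 21 years → 24 January 2003.
  Prosecution Delay Deduction: −304 days → 26 March 2002.
Expiry of referenced patent HD-731427:
  Base: filing + 21 years → 11 August 2002.
Terminal disclaimer: HD-999096 expires on the earlier of 26 March 2002 and 11 August 2002.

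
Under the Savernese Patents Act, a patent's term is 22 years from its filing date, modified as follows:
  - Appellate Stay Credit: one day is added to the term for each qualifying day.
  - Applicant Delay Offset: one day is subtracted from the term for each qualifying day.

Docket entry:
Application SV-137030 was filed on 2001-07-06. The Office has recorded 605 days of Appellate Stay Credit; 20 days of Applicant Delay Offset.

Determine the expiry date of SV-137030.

Base term: filing date + 22 years → 6 July 2023.
Appellate Stay Credit: +605 days → 2 March 2025.
Applicant Delay Offset: −20 days → 10 February 2025.

2025-02-10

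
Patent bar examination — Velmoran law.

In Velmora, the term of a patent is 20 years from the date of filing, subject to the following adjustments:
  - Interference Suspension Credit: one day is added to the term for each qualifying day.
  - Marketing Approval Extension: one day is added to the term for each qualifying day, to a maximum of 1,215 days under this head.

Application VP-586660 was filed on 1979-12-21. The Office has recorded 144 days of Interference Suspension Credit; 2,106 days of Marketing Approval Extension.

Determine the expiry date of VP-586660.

September 10, 2003

Base term: filing date + 20 years → 21 December 1999.
Interference Suspension Credit: +144 days → 13 May 2000.
Marketing Approval Extension: 2106 days claimed exceeds the 1215-day cap, so +1215 days → 10 September 2003.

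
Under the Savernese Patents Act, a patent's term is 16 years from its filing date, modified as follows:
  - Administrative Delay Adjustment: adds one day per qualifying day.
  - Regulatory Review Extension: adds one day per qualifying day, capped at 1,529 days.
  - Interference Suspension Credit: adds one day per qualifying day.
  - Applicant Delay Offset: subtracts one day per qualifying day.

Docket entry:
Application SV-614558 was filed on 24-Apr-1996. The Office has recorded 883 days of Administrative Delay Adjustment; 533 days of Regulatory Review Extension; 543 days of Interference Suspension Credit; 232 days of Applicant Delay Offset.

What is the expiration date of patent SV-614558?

2017-01-15

Base term: filing date + 16 years → 24 April 2012.
Administrative Delay Adjustment: +883 days → 24 September 2014.
Regulatory Review Extension: 533 days (within the 1529-day cap) → +533 days → 10 March 2016.
Interference Suspension Credit: +543 days → 4 September 2017.
Applicant Delay Offset: −232 days → 15 January 2017.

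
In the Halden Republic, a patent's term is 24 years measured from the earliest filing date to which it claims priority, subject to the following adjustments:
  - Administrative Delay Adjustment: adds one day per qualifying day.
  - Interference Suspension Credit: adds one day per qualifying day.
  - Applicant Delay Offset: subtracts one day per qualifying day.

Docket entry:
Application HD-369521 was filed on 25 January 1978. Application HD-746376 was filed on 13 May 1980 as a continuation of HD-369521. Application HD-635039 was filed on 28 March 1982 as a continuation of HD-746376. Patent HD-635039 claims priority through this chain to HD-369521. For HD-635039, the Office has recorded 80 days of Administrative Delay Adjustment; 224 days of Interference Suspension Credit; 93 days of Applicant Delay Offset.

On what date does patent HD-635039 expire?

Earliest priority filing: 25 January 1978.
Base term: 25 January 1978 + 24 years → 25 January 2002.
Administrative Delay Adjustment: +80 days → 15 April 2002.
Interference Suspension Credit: +224 days → 25 November 2002.
Applicant Delay Offset: −93 days → 24 August 2002.

2002-08-24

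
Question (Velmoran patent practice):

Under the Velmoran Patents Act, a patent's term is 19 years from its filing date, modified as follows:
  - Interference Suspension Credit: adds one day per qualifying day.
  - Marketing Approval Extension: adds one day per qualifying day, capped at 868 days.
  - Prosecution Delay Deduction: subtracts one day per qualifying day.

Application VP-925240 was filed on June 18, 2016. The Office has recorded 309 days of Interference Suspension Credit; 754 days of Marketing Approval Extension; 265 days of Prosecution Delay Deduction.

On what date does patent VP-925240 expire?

Base term: filing date + 19 years → 18 June 2035.
Interference Suspension Credit: +309 days → 22 April 2036.
Marketing Approval Extension: 754 days (within the 868-day cap) → +754 days → 16 May 2038.
Prosecution Delay Deduction: −265 days → 24 August 2037.

2037-08-24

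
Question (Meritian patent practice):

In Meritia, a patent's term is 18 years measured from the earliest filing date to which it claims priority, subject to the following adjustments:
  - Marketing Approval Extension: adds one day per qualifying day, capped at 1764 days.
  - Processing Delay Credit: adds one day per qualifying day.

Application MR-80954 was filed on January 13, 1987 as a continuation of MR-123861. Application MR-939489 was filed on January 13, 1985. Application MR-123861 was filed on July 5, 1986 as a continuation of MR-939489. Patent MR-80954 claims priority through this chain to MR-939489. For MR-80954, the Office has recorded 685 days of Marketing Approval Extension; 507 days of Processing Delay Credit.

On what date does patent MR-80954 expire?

Earliest priority filing: 13 January 1985.
Base term: 13 January 1985 + 18 years → 13 January 2003.
Marketing Approval Extension: 685 days (within the 1764-day cap) → +685 days → 28 November 2004.
Processing Delay Credit: +507 days → 19 April 2006.

2006-04-19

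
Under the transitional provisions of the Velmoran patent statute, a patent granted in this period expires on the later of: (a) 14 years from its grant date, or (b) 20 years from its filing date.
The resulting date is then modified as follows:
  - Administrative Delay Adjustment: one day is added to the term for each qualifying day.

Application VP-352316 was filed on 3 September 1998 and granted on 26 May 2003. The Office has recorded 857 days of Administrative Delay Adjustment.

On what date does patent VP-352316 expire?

January 7, 2021

(a) grant + 14 years → 26 May 2017.
(b) filing + 20 years → 3 September 2018.
Later of the two: 3 September 2018.
Administrative Delay Adjustment: +857 days → 7 January 2021.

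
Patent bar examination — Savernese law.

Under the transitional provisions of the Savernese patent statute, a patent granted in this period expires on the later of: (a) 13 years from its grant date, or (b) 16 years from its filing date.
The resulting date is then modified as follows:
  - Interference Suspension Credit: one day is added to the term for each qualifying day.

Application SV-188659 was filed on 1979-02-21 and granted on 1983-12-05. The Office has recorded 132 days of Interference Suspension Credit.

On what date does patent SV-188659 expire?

April 16, 1997

(a) grant + 13 years → 5 December 1996.
(b) filing + 16 years → 21 February 1995.
Later of the two: 5 December 1996.
Interference Suspension Credit: +132 days → 16 April 1997.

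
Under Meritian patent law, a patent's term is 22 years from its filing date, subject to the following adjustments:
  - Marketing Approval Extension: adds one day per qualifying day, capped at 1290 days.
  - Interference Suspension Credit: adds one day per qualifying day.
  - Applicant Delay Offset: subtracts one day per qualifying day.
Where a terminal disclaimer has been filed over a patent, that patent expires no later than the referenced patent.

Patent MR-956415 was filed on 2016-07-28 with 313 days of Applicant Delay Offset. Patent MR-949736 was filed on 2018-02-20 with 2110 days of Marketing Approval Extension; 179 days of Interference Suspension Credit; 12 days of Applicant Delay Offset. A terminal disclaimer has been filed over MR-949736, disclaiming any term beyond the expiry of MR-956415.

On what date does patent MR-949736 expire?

September 18, 2037

Natural term of MR-949736:
  Base: filing + 22 years → 20 February 2040.
  Marketing Approval Extension: 2110 days claimed exceeds the 1290-day cap, so +1290 days → 2 September 2043.
  Interference Suspension Credit: +179 days → 28 February 2044.
  Applicant Delay Offset: −12 days → 16 February 2044.
Expiry of referenced patent MR-956415:
  Base: filing + 22 years → 28 July 2038.
  Applicant Delay Offset: −313 days → 18 September 2037.
Terminal disclaimer: MR-949736 expires on the earlier of 16 February 2044 and 18 September 2037.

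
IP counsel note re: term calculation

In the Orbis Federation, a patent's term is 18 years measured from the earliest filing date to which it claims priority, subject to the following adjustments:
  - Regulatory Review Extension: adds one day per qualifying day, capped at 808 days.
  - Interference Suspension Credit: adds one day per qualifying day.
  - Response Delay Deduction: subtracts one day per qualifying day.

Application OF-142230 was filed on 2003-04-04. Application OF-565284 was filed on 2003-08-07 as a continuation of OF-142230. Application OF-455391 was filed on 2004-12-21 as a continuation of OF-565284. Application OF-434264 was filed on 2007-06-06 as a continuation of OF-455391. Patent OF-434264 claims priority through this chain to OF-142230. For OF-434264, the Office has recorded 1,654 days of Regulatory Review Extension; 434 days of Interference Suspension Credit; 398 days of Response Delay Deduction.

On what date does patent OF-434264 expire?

Earliest priority filing: 4 April 2003.
Base term: 4 April 2003 + 18 years → 4 April 2021.
Regulatory Review Extension: 1654 days claimed exceeds the 808-day cap, so +808 days → 21 June 2023.
Interference Suspension Credit: +434 days → 28 August 2024.
Response Delay Deduction: −398 days → 27 July 2023.

2023-07-27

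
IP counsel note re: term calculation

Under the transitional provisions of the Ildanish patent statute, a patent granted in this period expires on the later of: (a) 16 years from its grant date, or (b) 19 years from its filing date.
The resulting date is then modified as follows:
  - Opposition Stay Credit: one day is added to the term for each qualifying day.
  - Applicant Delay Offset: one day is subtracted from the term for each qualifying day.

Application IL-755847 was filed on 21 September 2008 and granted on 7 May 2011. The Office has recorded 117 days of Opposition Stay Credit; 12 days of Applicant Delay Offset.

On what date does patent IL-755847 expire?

January 4, 2028

(a) grant + 16 years → 7 May 2027.
(b) filing + 19 years → 21 September 2027.
Later of the two: 21 September 2027.
Opposition Stay Credit: +117 days → 16 January 2028.
Applicant Delay Offset: −12 days → 4 January 2028.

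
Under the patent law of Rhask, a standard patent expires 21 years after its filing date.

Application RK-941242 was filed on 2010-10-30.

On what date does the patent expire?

October 30, 2031

Filing date + 21 years → 30 October 2031.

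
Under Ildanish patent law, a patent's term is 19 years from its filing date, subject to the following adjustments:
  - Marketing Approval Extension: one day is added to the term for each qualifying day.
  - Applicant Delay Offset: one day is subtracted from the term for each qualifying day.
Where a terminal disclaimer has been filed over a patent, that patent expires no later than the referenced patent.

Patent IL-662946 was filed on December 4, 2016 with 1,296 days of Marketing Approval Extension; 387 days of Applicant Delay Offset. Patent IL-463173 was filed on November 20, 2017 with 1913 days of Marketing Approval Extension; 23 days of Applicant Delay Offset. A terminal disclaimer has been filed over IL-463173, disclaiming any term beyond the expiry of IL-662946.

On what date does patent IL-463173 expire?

Natural term of IL-463173:
  Base: filing + 19 years → 20 November 2036.
  Marketing Approval Extension: +1913 days → 15 February 2042.
  Applicant Delay Offset: −23 days → 23 January 2042.
Expiry of referenced patent IL-662946:
  Base: filing + 19 years → 4 December 2035.
  Marketing Approval Extension: +1296 days → 22 June 2039.
  Applicant Delay Offset: −387 days → 31 May 2038.
Terminal disclaimer: IL-463173 expires on the earlier of 23 January 2042 and 31 May 2038.

2038-05-31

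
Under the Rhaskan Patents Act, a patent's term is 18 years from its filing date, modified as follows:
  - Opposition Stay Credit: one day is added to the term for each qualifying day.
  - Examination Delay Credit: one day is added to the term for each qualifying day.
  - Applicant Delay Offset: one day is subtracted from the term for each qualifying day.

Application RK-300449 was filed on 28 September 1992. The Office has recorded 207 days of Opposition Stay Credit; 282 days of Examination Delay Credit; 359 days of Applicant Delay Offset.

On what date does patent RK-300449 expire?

Base term: filing date + 18 years → 28 September 2010.
Opposition Stay Credit: +207 days → 23 April 2011.
Examination Delay Credit: +282 days → 30 January 2012.
Applicant Delay Offset: −359 days → 5 February 2011.

February 5, 2011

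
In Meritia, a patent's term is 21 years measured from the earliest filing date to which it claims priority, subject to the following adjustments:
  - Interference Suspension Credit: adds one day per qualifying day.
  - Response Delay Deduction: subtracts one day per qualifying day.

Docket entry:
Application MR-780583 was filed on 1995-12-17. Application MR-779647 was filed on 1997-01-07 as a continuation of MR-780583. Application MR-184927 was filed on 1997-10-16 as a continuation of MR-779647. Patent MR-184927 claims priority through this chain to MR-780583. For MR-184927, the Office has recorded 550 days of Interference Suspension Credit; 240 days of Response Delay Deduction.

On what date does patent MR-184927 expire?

Earliest priority filing: 17 December 1995.
Base term: 17 December 1995 + 21 years → 17 December 2016.
Interference Suspension Credit: +550 days → 20 June 2018.
Response Delay Deduction: −240 days → 23 October 2017.

2017-10-23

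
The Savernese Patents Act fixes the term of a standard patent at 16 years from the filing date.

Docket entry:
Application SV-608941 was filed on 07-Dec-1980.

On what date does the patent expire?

December 7, 1996

Filing date + 16 years → 7 December 1996.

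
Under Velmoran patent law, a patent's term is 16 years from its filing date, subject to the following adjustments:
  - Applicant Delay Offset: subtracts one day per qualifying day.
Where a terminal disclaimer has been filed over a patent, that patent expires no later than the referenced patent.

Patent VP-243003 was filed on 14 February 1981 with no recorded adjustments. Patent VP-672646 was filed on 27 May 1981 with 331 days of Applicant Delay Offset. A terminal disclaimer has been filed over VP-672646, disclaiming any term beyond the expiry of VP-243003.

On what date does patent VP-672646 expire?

June 30, 1996

Natural term of VP-672646:
  Base: filing + 16 years → 27 May 1997.
  Applicant Delay Offset: −331 days → 30 June 1996.
Expiry of referenced patent VP-243003:
  Base: filing + 16 years → 14 February 1997.
Terminal disclaimer: VP-672646 expires on the earlier of 30 June 1996 and 14 February 1997.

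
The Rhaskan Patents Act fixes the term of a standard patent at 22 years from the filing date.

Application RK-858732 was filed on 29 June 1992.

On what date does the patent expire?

2014-06-29

Filing date + 22 years → 29 June 2014.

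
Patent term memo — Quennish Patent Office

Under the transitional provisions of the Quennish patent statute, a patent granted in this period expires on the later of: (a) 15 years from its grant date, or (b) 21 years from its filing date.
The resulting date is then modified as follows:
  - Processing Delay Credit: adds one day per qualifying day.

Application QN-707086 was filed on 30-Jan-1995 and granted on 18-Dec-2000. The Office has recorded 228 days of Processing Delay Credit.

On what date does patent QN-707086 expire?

September 14, 2016

(a) grant + 15 years → 18 December 2015.
(b) filing + 21 years → 30 January 2016.
Later of the two: 30 January 2016.
Processing Delay Credit: +228 days → 14 September 2016.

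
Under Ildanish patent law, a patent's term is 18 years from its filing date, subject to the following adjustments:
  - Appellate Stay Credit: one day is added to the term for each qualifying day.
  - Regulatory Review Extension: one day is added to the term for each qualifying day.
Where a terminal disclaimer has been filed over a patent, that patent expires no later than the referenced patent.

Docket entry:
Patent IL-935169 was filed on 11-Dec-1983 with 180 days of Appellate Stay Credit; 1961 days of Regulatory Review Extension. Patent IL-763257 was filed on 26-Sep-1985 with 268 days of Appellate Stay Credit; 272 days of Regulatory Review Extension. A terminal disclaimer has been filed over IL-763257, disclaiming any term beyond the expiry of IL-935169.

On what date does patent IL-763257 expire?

Natural term of IL-763257:
  Base: filing + 18 years → 26 September 2003.
  Appellate Stay Credit: +268 days → 20 June 2004.
  Regulatory Review Extension: +272 days → 19 March 2005.
Expiry of referenced patent IL-935169:
  Base: filing + 18 years → 11 December 2001.
  Appellate Stay Credit: +180 days → 9 June 2002.
  Regulatory Review Extension: +1961 days → 22 October 2007.
Terminal disclaimer: IL-763257 expires on the earlier of 19 March 2005 and 22 October 2007.

2005-03-19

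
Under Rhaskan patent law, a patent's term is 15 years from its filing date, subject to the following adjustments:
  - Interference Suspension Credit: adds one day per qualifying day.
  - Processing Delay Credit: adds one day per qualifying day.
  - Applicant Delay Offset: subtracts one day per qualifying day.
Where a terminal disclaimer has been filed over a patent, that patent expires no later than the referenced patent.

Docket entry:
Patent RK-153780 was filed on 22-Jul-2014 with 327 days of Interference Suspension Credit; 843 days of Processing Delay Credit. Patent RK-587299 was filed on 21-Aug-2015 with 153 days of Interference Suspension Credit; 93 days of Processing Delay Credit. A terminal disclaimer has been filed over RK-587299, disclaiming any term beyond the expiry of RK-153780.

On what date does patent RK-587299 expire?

2031-04-24

Natural term of RK-587299:
  Base: filing + 15 years → 21 August 2030.
  Interference Suspension Credit: +153 days → 21 January 2031.
  Processing Delay Credit: +93 days → 24 April 2031.
Expiry of referenced patent RK-153780:
  Base: filing + 15 years → 22 July 2029.
  Interference Suspension Credit: +327 days → 14 June 2030.
  Processing Delay Credit: +843 days → 4 October 2032.
Terminal disclaimer: RK-587299 expires on the earlier of 24 April 2031 and 4 October 2032.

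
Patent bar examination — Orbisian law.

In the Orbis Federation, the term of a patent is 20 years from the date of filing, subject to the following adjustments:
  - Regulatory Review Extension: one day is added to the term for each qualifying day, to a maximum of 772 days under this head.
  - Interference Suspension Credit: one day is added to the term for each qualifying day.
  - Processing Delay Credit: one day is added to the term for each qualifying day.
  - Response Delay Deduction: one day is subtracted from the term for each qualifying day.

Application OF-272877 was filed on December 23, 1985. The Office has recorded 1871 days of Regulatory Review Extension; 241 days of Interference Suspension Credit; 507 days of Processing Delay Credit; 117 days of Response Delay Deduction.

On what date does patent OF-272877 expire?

2009-10-26

Base term: filing date + 20 years → 23 December 2005.
Regulatory Review Extension: 1871 days claimed exceeds the 772-day cap, so +772 days → 3 February 2008.
Interference Suspension Credit: +241 days → 1 October 2008.
Processing Delay Credit: +507 days → 20 February 2010.
Response Delay Deduction: −117 days → 26 October 2009.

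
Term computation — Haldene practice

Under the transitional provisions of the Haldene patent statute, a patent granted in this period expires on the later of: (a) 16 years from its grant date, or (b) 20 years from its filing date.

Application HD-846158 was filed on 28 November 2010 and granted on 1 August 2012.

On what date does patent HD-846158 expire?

(a) grant + 16 years → 1 August 2028.
(b) filing + 20 years → 28 November 2030.
Later of the two: 28 November 2030.

2030-11-28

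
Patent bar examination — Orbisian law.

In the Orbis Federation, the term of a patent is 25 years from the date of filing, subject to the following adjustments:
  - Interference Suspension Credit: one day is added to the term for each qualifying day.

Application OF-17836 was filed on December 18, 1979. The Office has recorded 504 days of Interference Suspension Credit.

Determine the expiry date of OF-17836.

Base term: filing date + 25 years → 18 December 2004.
Interference Suspension Credit: +504 days → 6 May 2006.

May 6, 2006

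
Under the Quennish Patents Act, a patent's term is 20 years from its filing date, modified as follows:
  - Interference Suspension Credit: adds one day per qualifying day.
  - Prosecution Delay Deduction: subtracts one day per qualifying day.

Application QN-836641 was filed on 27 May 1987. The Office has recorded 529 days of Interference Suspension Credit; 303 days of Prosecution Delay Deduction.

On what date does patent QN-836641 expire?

January 8, 2008

Base term: filing date + 20 years → 27 May 2007.
Interference Suspension Credit: +529 days → 6 November 2008.
Prosecution Delay Deduction: −303 days → 8 January 2008.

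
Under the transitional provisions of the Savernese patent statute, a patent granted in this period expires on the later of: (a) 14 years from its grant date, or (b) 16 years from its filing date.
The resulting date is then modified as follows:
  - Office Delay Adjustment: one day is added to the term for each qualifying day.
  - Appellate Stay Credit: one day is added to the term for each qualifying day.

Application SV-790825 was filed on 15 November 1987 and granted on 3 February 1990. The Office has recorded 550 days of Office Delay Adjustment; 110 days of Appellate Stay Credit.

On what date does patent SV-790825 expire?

(a) grant + 14 years → 3 February 2004.
(b) filing + 16 years → 15 November 2003.
Later of the two: 3 February 2004.
Office Delay Adjustment: +550 days → 6 August 2005.
Appellate Stay Credit: +110 days → 24 November 2005.

November 24, 2005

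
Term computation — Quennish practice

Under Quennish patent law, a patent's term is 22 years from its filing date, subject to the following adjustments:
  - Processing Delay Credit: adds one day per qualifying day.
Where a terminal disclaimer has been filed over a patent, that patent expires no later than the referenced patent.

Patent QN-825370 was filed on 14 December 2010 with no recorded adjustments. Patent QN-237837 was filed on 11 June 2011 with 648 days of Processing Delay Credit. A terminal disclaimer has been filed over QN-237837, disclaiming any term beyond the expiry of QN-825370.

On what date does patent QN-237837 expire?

Natural term of QN-237837:
  Base: filing + 22 years → 11 June 2033.
  Processing Delay Credit: +648 days → 21 March 2035.
Expiry of referenced patent QN-825370:
  Base: filing + 22 years → 14 December 2032.
Terminal disclaimer: QN-237837 expires on the earlier of 21 March 2035 and 14 December 2032.

2032-12-14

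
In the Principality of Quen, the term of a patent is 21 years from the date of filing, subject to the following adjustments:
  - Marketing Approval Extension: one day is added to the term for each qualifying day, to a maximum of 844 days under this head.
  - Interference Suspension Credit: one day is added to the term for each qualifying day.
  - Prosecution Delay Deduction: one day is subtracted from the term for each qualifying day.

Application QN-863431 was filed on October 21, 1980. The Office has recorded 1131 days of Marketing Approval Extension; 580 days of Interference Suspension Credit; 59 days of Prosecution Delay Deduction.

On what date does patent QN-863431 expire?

Base term: filing date + 21 years → 21 October 2001.
Marketing Approval Extension: 1131 days claimed exceeds the 844-day cap, so +844 days → 12 February 2004.
Interference Suspension Credit: +580 days → 14 September 2005.
Prosecution Delay Deduction: −59 days → 17 July 2005.

July 17, 2005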